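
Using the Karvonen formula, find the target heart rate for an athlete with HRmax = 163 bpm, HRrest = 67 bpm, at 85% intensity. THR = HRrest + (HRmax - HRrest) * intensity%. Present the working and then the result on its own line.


HRR = 163 - 67 = 96
THR = 67 + 96 * 0.85
= 67 + 81.6
= 148.6 bpm

148.6 bpm


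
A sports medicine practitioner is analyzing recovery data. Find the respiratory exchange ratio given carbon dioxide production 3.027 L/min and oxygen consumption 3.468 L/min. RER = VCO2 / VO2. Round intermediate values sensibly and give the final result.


VCO2 = 3.027 L/min
VO2 = 3.468 L/min
RER = 3.027 / 3.468 = 0.8728

0.8728


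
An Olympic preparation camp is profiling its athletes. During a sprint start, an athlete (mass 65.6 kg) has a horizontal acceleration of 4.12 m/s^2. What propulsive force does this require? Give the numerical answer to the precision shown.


Propulsive force = mass * acceleration
= 65.6 kg * 4.12 m/s^2
= 270.27 N

270.27 N


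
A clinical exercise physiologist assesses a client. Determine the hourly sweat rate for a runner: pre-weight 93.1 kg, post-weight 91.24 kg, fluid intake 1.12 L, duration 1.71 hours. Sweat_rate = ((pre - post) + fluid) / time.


Mass lost = 93.1 - 91.24 = 1.86 kg
Add fluid consumed: 1.86 + 1.12 = 2.98 L total sweat
Sweat rate = 2.98 / 1.71 = 1.743 L/h

1.743 L/h


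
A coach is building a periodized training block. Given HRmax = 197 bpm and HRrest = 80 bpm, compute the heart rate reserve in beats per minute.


Heart rate reserve = maximum HR minus resting HR
HRR = 197 - 80 = 117 bpm

117 bpm


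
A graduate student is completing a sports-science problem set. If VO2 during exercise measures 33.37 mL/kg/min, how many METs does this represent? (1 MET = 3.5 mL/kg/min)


METs = VO2 / 3.5 = 33.37 / 3.5 = 9.53

9.53 METs


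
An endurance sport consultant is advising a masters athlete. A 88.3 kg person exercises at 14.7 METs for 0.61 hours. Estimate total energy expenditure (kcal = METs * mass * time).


Energy = METs * mass(kg) * time(h)
= 14.7 * 88.3 * 0.61
= 791.79 kcal

791.79 kcal


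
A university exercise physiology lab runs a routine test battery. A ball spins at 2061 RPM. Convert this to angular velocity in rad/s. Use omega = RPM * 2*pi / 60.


omega = 2061 * 2 * pi / 60
= 2061 * 6.28318531 / 60
= 12949.645 / 60
= 215.827 rad/s

215.827 rad/s


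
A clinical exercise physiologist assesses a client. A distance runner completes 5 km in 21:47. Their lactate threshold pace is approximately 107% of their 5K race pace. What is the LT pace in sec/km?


Convert to seconds: 21 min 47 s = 1307 s
Pace per km = 1307 / 5 = 261.4 s/km
LT pace = 261.4 * 1.07 = 279.7 s/km

279.7 s/km


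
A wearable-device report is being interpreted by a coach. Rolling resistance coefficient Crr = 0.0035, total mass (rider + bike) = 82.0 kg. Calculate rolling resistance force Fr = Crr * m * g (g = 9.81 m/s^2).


Fr = Crr * m * g
= 0.0035 * 82.0 * 9.81
= 2.815 N

2.815 N


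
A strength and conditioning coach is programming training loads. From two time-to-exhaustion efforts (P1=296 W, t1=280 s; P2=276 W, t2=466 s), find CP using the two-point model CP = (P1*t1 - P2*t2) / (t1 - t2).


Work in trial 1 = 82880 J
Work in trial 2 = 128616 J
Delta work = -45736 J
Delta time = -186 s
CP = -45736 / -186 = 245.89 W

245.89 W


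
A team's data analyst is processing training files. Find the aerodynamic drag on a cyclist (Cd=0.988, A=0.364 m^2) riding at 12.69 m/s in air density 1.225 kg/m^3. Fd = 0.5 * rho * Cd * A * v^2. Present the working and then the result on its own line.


Fd = 0.5 * 1.225 * 0.988 * 0.364 * 12.69^2
= 0.5 * 1.225 * 0.988 * 0.364 * 161.0361
= 35.472 N

35.472 N


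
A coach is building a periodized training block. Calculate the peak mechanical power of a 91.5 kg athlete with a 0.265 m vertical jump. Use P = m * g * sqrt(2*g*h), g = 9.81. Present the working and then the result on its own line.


First, sqrt(2gh) = sqrt(2 * 9.81 * 0.265)
= sqrt(5.1993) = 2.280197 m/s
Power = 91.5 * 9.81 * 2.280197 = 2046.74 W

2046.74 W


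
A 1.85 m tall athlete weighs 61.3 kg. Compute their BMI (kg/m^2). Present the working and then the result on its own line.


height^2 = 3.4225 m^2
BMI = 61.3 / 3.4225 = 17.91 kg/m^2

17.91 kg/m^2


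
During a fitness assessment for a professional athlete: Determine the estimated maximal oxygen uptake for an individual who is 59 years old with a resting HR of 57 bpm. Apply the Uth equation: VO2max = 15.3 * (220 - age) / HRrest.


HRmax = 220 - 59 = 161
VO2max = 15.3 * (161 / 57)
= 15.3 * 2.8246
= 43.22 mL/kg/min

43.22 mL/kg/min


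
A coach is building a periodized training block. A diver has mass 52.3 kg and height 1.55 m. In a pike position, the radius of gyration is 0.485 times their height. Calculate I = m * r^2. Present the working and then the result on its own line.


r = 0.485 * 1.55 = 0.75175 m
I = m * r^2 = 52.3 * 0.565128 = 29.556 kg*m^2

29.556 kg*m^2


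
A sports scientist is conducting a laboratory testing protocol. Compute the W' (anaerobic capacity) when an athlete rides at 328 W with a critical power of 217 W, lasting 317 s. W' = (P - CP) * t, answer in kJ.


Above-CP power = 111 W
Duration = 317 s
W' = 111 * 317 = 35187 J
Convert: 35187 / 1000 = 35.187 kJ

35.187 kJ


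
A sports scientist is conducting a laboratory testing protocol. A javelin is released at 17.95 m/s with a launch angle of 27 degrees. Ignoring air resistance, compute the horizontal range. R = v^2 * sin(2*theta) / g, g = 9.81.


Launch speed squared = 322.2025
sin(2 * 27 deg) = 0.809017
Range = 322.2025 * 0.809017 / 9.81
= 26.572 m

26.572 m


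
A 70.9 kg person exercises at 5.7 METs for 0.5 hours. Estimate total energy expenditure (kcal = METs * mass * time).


Energy = METs * mass(kg) * time(h)
= 5.7 * 70.9 * 0.5
= 202.07 kcal

202.07 kcal


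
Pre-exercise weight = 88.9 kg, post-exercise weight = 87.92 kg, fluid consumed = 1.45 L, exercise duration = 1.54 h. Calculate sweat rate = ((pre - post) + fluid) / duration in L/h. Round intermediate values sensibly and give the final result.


Weight loss = 88.9 - 87.92 = 0.98 kg (approx L)
Total sweat = 0.98 + 1.45 = 2.43 L
Sweat rate = 2.43 / 1.54 = 1.578 L/h

1.578 L/h


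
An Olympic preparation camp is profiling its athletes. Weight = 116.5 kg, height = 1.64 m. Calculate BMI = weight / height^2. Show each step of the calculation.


height^2 = 1.64^2 = 2.6896
BMI = 116.5 / 2.6896 = 43.31 kg/m^2

43.31 kg/m^2


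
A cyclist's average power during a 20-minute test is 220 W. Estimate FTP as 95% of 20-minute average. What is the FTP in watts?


FTP = 20-min power * 0.95
= 220 * 0.95
= 209.0 W

209.0 W


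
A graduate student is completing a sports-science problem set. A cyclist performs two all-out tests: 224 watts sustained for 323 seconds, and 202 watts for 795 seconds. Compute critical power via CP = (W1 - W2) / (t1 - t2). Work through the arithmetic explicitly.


W1 = P1 * t1 = 224 * 323 = 72352 J
W2 = P2 * t2 = 202 * 795 = 160590 J
CP = (72352 - 160590) / (323 - 795)
= 186.94 W

186.94 W


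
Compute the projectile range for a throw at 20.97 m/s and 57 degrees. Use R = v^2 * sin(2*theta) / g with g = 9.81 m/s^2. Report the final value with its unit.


Two times the angle = 114 degrees
sin(114) = 0.913545
R = 439.7409 * 0.913545 / 9.81 = 40.95 m

40.95 m


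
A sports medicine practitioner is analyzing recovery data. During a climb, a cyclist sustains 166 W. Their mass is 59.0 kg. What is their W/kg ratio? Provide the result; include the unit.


Power-to-weight = 166 W / 59.0 kg
= 2.814 W/kg

2.814 W/kg


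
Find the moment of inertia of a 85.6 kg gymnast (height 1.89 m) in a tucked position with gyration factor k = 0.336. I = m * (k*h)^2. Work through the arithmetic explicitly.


Radius of gyration = 0.336 * 1.89 = 0.63504 m
I = 85.6 * 0.63504^2
= 85.6 * 0.403276
= 34.52 kg*m^2

34.52 kg*m^2


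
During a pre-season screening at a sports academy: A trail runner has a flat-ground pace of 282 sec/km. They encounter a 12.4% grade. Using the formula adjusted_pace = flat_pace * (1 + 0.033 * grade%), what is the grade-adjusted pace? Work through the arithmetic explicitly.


Grade factor = 1 + 0.033 * 12.4 = 1.4092
Adjusted = 282 * 1.4092 = 397.39 sec/km

397.39 s/km


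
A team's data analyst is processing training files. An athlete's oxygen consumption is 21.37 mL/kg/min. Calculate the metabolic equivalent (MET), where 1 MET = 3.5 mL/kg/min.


MET = VO2 / 3.5
= 21.37 / 3.5
= 6.11 METs

6.11 METs


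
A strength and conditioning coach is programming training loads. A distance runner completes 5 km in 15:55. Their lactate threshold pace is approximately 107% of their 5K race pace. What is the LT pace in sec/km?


Convert to seconds: 15 min 55 s = 955 s
Pace per km = 955 / 5 = 191.0 s/km
LT pace = 191.0 * 1.07 = 204.37 s/km

204.37 s/km


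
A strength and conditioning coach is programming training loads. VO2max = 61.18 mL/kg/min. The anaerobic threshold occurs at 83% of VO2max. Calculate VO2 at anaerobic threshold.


AT fraction = 83 / 100 = 0.83
AT VO2 = 61.18 * 0.83
= 50.78 mL/kg/min

50.78 mL/kg/min


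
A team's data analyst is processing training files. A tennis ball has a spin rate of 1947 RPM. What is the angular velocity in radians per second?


Convert RPM to rad/s: multiply by 2*pi and divide by 60
omega = 1947 * 2 * pi / 60
= 203.889 rad/s

203.889 rad/s


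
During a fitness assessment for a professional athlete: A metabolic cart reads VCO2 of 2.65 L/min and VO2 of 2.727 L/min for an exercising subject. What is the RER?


RER = VCO2 / VO2 = 2.65 / 2.727 = 0.9718

0.9718


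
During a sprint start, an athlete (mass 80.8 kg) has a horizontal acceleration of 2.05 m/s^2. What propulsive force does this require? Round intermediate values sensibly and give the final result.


Propulsive force = mass * acceleration
= 80.8 kg * 2.05 m/s^2
= 165.64 N

165.64 N


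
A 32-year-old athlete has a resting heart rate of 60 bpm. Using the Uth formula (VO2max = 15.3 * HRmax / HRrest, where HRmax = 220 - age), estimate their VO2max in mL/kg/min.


HRmax = 220 - 32 = 188 bpm
Ratio = HRmax / HRrest = 188 / 60 = 3.1333
VO2max = 15.3 * 3.1333 = 47.94 mL/kg/min

47.94 mL/kg/min


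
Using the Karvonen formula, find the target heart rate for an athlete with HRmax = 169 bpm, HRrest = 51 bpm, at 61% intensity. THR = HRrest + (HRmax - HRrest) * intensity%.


HRR = 169 - 51 = 118
THR = 51 + 118 * 0.61
= 51 + 71.98
= 122.98 bpm

122.98 bpm


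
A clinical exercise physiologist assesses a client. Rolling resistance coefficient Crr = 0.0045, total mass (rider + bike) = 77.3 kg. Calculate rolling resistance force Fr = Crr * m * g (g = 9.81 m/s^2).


Fr = Crr * m * g
= 0.0045 * 77.3 * 9.81
= 3.412 N

3.412 N


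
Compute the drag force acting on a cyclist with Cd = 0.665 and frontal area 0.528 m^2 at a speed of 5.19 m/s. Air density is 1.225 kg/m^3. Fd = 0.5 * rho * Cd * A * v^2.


Step 1: v^2 = 26.9361
Step 2: Fd = 0.5 * 1.225 * 0.665 * 0.528 * 26.9361
= 5.793 N

5.793 N


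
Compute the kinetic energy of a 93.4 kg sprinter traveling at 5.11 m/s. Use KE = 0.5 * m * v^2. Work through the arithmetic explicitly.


Velocity squared = 26.1121
KE = 0.5 * 93.4 * 26.1121 = 1219.44 J

1219.44 J


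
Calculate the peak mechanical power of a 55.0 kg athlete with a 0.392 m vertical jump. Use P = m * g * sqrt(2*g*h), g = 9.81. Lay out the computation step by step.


First, sqrt(2gh) = sqrt(2 * 9.81 * 0.392)
= sqrt(7.69104) = 2.773272 m/s
Power = 55.0 * 9.81 * 2.773272 = 1496.32 W

1496.32 W


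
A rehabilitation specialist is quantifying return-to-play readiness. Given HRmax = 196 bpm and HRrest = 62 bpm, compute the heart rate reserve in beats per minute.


Heart rate reserve = maximum HR minus resting HR
HRR = 196 - 62 = 134 bpm

134 bpm


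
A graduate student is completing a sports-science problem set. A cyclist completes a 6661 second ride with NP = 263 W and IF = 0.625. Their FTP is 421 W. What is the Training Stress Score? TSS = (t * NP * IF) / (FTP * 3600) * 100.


t * NP * IF = 6661 * 263 * 0.625 = 1094901.875
FTP * 3600 = 1515600
TSS = (1094901.875 / 1515600) * 100 = 72.24

72.24 TSS


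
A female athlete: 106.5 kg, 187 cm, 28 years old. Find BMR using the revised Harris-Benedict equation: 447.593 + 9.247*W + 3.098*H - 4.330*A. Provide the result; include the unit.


Intercept = 447.593
Weight contribution = 9.247 * 106.5 = 984.8055
Height contribution = 3.098 * 187 = 579.326
Age contribution = 4.33 * 28 = 121.24
BMR = 447.593 + 984.8055 + 579.326 - 121.24
= 1890.48 kcal/day

1890.48 kcal/day


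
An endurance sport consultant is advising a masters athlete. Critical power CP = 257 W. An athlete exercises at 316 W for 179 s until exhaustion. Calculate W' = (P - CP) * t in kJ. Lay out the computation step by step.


P - CP = 316 - 257 = 59 W
W' = 59 * 179 = 10561 J
= 10561 / 1000 = 10.561 kJ

10.561 kJ


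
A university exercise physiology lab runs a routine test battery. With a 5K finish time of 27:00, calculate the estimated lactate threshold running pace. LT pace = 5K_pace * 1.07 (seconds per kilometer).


Race duration = 1620 s for 5 km
Average pace = 1620 / 5 = 324.0 s/km
LT pace = 324.0 * 1.07
= 346.68 s/km

346.68 s/km


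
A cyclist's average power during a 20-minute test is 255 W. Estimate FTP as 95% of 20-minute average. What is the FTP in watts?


FTP = 20-min power * 0.95
= 255 * 0.95
= 242.25 W

242.25 W


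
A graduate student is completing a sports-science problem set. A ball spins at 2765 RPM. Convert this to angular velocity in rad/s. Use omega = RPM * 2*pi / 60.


omega = 2765 * 2 * pi / 60
= 2765 * 6.28318531 / 60
= 17373.007 / 60
= 289.55 rad/s

289.55 rad/s


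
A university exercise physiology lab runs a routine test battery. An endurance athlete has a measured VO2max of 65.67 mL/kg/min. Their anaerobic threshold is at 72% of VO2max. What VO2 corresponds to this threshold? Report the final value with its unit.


Anaerobic threshold VO2 = VO2max * 72%
= 65.67 * 0.72
= 47.28 mL/kg/min

47.28 mL/kg/min


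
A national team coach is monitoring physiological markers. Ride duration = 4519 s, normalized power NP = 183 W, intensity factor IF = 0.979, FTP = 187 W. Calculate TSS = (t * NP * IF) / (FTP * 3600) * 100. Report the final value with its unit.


Numerator = 4519 * 183 * 0.979 = 809610.483
Denominator = 187 * 3600 = 673200
TSS = 809610.483 / 673200 * 100
= 120.26

120.26 TSS


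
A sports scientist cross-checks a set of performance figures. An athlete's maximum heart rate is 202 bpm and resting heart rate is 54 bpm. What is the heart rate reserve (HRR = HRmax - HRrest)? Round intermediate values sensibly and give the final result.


HRR = HRmax - HRrest
= 202 - 54
= 148 bpm

148 bpm


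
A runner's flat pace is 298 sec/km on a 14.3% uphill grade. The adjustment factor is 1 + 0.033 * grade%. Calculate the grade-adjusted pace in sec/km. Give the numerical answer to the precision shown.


Factor = 1 + 0.033 * 14.3 = 1.4719
Adjusted pace = 298 * 1.4719
= 438.63 sec/km

438.63 s/km


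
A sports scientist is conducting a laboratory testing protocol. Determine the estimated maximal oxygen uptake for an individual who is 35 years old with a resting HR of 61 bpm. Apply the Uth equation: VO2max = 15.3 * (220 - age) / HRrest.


HRmax = 220 - 35 = 185
VO2max = 15.3 * (185 / 61)
= 15.3 * 3.0328
= 46.4 mL/kg/min

46.4 mL/kg/min


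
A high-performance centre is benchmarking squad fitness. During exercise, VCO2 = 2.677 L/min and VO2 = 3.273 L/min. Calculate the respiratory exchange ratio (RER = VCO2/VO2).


RER = VCO2 / VO2
= 2.677 / 3.273
= 0.8179

0.8179


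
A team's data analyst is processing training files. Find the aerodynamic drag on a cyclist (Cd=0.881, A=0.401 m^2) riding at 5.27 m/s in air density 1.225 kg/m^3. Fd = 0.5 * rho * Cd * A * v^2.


Fd = 0.5 * 1.225 * 0.881 * 0.401 * 5.27^2
= 0.5 * 1.225 * 0.881 * 0.401 * 27.7729
= 6.01 N

6.01 N


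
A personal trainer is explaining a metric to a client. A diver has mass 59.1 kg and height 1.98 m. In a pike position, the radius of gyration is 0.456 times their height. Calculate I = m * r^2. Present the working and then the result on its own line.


r = 0.456 * 1.98 = 0.90288 m
I = m * r^2 = 59.1 * 0.815192 = 48.178 kg*m^2

48.178 kg*m^2


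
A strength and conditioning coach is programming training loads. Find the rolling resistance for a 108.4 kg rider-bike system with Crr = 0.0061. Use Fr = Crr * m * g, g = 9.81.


m * g = 108.4 * 9.81 = 1063.404 N
Fr = 0.0061 * 1063.404 = 6.487 N

6.487 N


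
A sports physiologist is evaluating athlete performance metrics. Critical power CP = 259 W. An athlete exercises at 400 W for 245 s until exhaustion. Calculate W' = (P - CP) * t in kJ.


P - CP = 400 - 259 = 141 W
W' = 141 * 245 = 34545 J
= 34545 / 1000 = 34.545 kJ

34.545 kJ


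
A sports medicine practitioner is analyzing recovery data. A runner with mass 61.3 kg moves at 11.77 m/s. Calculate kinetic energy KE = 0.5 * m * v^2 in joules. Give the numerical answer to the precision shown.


v^2 = 11.77^2 = 138.5329
KE = 0.5 * 61.3 * 138.5329
= 4246.03 J

4246.03 J


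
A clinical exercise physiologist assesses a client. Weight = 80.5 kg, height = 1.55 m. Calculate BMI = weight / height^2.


height^2 = 1.55^2 = 2.4025
BMI = 80.5 / 2.4025 = 33.51 kg/m^2

33.51 kg/m^2


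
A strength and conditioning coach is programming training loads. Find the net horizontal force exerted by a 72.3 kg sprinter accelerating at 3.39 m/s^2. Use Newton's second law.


Newton's second law: F = m * a
F = 72.3 * 3.39 = 245.1 N

245.1 N


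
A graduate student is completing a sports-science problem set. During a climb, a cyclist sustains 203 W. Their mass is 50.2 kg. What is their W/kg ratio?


Power-to-weight = 203 W / 50.2 kg
= 4.044 W/kg

4.044 W/kg


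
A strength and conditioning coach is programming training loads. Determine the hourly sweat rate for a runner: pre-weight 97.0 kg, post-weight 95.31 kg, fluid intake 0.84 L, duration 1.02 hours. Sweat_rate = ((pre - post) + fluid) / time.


Mass lost = 97.0 - 95.31 = 1.69 kg
Add fluid consumed: 1.69 + 0.84 = 2.53 L total sweat
Sweat rate = 2.53 / 1.02 = 2.48 L/h

2.48 L/h


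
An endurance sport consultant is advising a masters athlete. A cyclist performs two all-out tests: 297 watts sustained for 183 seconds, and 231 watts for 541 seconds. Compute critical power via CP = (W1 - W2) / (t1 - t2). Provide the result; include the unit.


W1 = P1 * t1 = 297 * 183 = 54351 J
W2 = P2 * t2 = 231 * 541 = 124971 J
CP = (54351 - 124971) / (183 - 541)
= 197.26 W

197.26 W


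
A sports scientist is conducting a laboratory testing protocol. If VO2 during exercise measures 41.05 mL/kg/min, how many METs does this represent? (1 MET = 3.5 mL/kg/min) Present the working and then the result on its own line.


METs = VO2 / 3.5 = 41.05 / 3.5 = 11.73

11.73 METs


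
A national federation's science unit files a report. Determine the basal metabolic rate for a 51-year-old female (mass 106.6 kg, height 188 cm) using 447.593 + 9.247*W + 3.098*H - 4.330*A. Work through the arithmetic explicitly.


BMR = 447.593 + 9.247*106.6 + 3.098*188 - 4.330*51
= 1794.92 kcal/day

1794.92 kcal/day


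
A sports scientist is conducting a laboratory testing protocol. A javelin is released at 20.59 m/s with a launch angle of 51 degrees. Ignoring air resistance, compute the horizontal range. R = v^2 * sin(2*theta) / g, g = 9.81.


Launch speed squared = 423.9481
sin(2 * 51 deg) = 0.978148
Range = 423.9481 * 0.978148 / 9.81
= 42.272 m

42.272 m


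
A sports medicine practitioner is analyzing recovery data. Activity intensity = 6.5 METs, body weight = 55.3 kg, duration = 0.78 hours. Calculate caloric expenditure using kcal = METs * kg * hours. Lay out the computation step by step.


kcal = 6.5 * 55.3 * 0.78
= 359.45 * 0.78
= 280.37 kcal

280.37 kcal


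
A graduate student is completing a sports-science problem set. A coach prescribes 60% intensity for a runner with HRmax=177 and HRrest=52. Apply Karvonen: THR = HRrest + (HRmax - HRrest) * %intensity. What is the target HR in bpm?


Heart rate reserve = 177 - 52 = 125
Intensity fraction = 60 / 100 = 0.6
THR = 52 + 125 * 0.6 = 127.0 bpm

127.0 bpm


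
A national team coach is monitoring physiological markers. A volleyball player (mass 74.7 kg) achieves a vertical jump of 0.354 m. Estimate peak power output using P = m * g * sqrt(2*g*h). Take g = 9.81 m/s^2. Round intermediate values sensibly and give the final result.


2 * g * h = 2 * 9.81 * 0.354 = 6.94548
sqrt(6.94548) = 2.635428 m/s
P = 74.7 * 9.81 * 2.635428 = 1931.26 W

1931.26 W


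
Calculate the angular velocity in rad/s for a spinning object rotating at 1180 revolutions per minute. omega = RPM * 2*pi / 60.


omega = RPM * 2*pi / 60
= 1180 * 6.28318531 / 60
= 123.569 rad/s

123.569 rad/s


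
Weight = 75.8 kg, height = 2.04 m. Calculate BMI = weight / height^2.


height^2 = 2.04^2 = 4.1616
BMI = 75.8 / 4.1616 = 18.21 kg/m^2

18.21 kg/m^2


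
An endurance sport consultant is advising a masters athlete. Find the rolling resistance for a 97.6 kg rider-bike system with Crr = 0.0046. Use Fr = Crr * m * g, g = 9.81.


m * g = 97.6 * 9.81 = 957.456 N
Fr = 0.0046 * 957.456 = 4.404 N

4.404 N


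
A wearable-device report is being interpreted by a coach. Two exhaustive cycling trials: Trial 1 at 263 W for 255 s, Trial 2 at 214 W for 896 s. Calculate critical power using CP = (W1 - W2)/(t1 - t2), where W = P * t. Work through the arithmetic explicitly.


W1 = 263 * 255 = 67065 J
W2 = 214 * 896 = 191744 J
CP = (67065 - 191744) / (255 - 896)
= -124679 / -641
= 194.51 W

194.51 W


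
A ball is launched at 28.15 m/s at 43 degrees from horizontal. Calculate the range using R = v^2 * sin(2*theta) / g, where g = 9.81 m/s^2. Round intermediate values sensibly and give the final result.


sin(2 * 43) = sin(86) = 0.997564
v^2 = 28.15^2 = 792.4225
R = 792.4225 * 0.997564 / 9.81
= 80.58 m

80.58 m


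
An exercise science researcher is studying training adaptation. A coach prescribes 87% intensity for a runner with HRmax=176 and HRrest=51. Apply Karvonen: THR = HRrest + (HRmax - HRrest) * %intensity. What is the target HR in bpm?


Heart rate reserve = 176 - 51 = 125
Intensity fraction = 87 / 100 = 0.87
THR = 51 + 125 * 0.87 = 159.75 bpm

159.75 bpm


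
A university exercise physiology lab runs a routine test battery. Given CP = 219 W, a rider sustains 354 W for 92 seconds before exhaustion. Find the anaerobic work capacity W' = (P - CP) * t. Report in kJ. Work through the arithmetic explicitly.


Excess power = 354 - 219 = 135 W
Work above CP = 135 * 92 = 12420 J
W' = 12.42 kJ

12.42 kJ


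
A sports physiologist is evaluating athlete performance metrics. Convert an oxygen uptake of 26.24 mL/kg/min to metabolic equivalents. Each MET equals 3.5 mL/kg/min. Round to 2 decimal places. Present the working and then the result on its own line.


One MET = 3.5 mL/kg/min
Number of METs = 26.24 / 3.5
= 7.5 METs

7.5 METs


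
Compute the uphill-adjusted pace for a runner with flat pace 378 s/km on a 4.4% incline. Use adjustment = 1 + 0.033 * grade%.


Adjustment factor = 1 + 0.033 * 4.4 = 1.1452
Grade-adjusted pace = 378 * 1.1452 = 432.89 s/km

432.89 s/km


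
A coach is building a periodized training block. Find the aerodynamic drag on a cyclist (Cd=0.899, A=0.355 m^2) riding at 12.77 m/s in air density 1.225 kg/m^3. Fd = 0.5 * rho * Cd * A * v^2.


Fd = 0.5 * 1.225 * 0.899 * 0.355 * 12.77^2
= 0.5 * 1.225 * 0.899 * 0.355 * 163.0729
= 31.877 N

31.877 N


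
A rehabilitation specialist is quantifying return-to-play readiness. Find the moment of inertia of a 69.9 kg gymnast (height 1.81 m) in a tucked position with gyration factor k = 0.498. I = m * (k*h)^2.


Radius of gyration = 0.498 * 1.81 = 0.90138 m
I = 69.9 * 0.90138^2
= 69.9 * 0.812486
= 56.793 kg*m^2

56.793 kg*m^2


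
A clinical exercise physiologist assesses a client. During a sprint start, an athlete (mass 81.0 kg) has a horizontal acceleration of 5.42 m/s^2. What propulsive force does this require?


Propulsive force = mass * acceleration
= 81.0 kg * 5.42 m/s^2
= 439.02 N

439.02 N


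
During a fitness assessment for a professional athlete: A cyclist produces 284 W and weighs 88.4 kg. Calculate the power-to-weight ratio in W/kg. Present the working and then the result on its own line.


P/W = power / mass
= 284 / 88.4
= 3.213 W/kg

3.213 W/kg


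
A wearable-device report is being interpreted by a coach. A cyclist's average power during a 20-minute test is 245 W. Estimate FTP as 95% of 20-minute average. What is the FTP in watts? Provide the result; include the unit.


FTP = 20-min power * 0.95
= 245 * 0.95
= 232.75 W

232.75 W


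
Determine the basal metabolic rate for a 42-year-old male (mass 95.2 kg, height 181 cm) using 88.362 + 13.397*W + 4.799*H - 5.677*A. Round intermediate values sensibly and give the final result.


BMR = 88.362 + 13.397*95.2 + 4.799*181 - 5.677*42
= 1993.94 kcal/day

1993.94 kcal/day


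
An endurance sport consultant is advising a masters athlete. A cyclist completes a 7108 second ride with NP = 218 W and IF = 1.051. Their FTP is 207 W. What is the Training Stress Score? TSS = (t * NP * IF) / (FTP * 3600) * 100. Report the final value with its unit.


t * NP * IF = 7108 * 218 * 1.051 = 1628570.744
FTP * 3600 = 745200
TSS = (1628570.744 / 745200) * 100 = 218.54

218.54 TSS


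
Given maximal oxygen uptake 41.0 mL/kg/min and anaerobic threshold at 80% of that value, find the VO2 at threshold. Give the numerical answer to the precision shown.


Percentage as decimal = 0.8
VO2 at AT = 41.0 * 0.8 = 32.8 mL/kg/min

32.8 mL/kg/min


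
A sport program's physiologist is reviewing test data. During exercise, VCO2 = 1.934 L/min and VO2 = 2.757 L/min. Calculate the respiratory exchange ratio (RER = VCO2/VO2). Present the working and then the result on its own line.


RER = VCO2 / VO2
= 1.934 / 2.757
= 0.7015

0.7015


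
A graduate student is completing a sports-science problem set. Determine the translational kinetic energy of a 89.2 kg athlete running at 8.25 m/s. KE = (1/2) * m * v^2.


KE = 0.5 * m * v^2
= 0.5 * 89.2 * 8.25^2
= 0.5 * 89.2 * 68.0625
= 3035.59 J

3035.59 J


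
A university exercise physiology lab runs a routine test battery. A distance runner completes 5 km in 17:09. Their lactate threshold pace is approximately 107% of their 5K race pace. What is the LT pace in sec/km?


Convert to seconds: 17 min 9 s = 1029 s
Pace per km = 1029 / 5 = 205.8 s/km
LT pace = 205.8 * 1.07 = 220.21 s/km

220.21 s/km


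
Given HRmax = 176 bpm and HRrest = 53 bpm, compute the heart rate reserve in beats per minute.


Heart rate reserve = maximum HR minus resting HR
HRR = 176 - 53 = 123 bpm

123 bpm


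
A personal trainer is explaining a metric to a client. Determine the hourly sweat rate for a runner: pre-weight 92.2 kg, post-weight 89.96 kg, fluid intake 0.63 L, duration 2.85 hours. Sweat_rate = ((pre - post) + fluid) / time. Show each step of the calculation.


Mass lost = 92.2 - 89.96 = 2.24 kg
Add fluid consumed: 2.24 + 0.63 = 2.87 L total sweat
Sweat rate = 2.87 / 2.85 = 1.007 L/h

1.007 L/h


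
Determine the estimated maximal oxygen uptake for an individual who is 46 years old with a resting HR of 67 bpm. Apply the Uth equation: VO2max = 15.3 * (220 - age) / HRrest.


HRmax = 220 - 46 = 174
VO2max = 15.3 * (174 / 67)
= 15.3 * 2.597
= 39.73 mL/kg/min

39.73 mL/kg/min


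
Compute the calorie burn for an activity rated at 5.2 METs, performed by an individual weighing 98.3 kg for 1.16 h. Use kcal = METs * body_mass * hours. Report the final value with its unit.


Product of METs and mass = 5.2 * 98.3 = 511.16
Total kcal = 511.16 * 1.16 = 592.95 kcal

592.95 kcal


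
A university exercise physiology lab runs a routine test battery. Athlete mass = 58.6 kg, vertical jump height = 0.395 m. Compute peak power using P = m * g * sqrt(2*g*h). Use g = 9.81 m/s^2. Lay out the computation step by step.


sqrt(2 * 9.81 * 0.395) = sqrt(7.7499) = 2.783864 m/s
P = 58.6 * 9.81 * 2.783864
= 1600.35 W

1600.35 W


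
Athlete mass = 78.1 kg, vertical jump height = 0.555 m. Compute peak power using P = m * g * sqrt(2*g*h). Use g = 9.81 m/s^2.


sqrt(2 * 9.81 * 0.555) = sqrt(10.8891) = 3.299864 m/s
P = 78.1 * 9.81 * 3.299864
= 2528.23 W

2528.23 W


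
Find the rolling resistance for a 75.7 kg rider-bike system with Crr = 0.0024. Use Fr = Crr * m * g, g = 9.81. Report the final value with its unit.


m * g = 75.7 * 9.81 = 742.617 N
Fr = 0.0024 * 742.617 = 1.782 N

1.782 N


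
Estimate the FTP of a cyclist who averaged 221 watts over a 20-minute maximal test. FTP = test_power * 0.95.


FTP = 221 * 0.95 = 209.95 W

209.95 W


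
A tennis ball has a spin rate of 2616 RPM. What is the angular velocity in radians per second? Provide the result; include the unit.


Convert RPM to rad/s: multiply by 2*pi and divide by 60
omega = 2616 * 2 * pi / 60
= 273.947 rad/s

273.947 rad/s


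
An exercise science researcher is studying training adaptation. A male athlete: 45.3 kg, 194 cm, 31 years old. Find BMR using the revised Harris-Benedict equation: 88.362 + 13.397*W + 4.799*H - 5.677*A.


Intercept = 88.362
Weight contribution = 13.397 * 45.3 = 606.8841
Height contribution = 4.799 * 194 = 931.006
Age contribution = 5.677 * 31 = 175.987
BMR = 88.362 + 606.8841 + 931.006 - 175.987
= 1450.27 kcal/day

1450.27 kcal/day


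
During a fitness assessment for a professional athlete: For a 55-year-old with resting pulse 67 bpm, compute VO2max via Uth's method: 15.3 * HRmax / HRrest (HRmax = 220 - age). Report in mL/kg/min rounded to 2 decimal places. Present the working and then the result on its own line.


Step 1: HRmax = 220 - 55 = 165 bpm
Step 2: Ratio = 165 / 67 = 2.4627
Step 3: VO2max = 15.3 * 2.4627 = 37.68 mL/kg/min

37.68 mL/kg/min


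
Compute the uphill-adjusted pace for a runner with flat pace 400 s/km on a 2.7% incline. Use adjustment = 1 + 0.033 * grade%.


Adjustment factor = 1 + 0.033 * 2.7 = 1.0891
Grade-adjusted pace = 400 * 1.0891 = 435.64 s/km

435.64 s/km


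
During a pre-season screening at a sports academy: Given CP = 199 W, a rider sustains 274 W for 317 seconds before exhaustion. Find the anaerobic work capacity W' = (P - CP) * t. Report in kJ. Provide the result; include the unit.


Excess power = 274 - 199 = 75 W
Work above CP = 75 * 317 = 23775 J
W' = 23.775 kJ

23.775 kJ


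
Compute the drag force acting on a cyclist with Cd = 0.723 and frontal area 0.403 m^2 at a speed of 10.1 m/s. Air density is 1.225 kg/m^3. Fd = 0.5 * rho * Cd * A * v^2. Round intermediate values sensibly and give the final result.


Step 1: v^2 = 102.01
Step 2: Fd = 0.5 * 1.225 * 0.723 * 0.403 * 102.01
= 18.205 N

18.205 N


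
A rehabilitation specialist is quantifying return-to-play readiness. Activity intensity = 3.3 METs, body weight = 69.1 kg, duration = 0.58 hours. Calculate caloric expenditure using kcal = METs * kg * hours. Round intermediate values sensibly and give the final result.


kcal = 3.3 * 69.1 * 0.58
= 228.03 * 0.58
= 132.26 kcal

132.26 kcal


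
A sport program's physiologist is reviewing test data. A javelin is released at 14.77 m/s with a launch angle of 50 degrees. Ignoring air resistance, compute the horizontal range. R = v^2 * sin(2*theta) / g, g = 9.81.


Launch speed squared = 218.1529
sin(2 * 50 deg) = 0.984808
Range = 218.1529 * 0.984808 / 9.81
= 21.9 m

21.9 m


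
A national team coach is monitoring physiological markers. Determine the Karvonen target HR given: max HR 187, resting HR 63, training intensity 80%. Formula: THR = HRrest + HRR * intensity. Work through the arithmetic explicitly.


HRR = HRmax - HRrest = 187 - 63 = 124
THR = 63 + 124 * 0.8
= 162.2 bpm

162.2 bpm


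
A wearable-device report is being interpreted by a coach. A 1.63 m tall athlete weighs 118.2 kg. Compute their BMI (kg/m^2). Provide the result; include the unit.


height^2 = 2.6569 m^2
BMI = 118.2 / 2.6569 = 44.49 kg/m^2

44.49 kg/m^2


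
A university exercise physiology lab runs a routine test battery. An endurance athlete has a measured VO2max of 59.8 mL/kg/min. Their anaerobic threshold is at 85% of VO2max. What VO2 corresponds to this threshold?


Anaerobic threshold VO2 = VO2max * 85%
= 59.8 * 0.85
= 50.83 mL/kg/min

50.83 mL/kg/min


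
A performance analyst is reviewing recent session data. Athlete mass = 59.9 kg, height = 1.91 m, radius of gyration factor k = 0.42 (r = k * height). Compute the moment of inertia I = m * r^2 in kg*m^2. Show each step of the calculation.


r = k * height = 0.42 * 1.91 = 0.8022 m
r^2 = 0.8022^2 = 0.643525
I = 59.9 * 0.643525 = 38.547 kg*m^2

38.547 kg*m^2


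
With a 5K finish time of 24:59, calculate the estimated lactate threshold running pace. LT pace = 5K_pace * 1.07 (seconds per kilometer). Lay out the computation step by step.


Race duration = 1499 s for 5 km
Average pace = 1499 / 5 = 299.8 s/km
LT pace = 299.8 * 1.07
= 320.79 s/km

320.79 s/km


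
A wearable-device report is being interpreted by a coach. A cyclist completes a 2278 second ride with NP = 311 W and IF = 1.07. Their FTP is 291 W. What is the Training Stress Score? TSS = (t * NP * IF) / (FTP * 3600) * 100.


t * NP * IF = 2278 * 311 * 1.07 = 758050.06
FTP * 3600 = 1047600
TSS = (758050.06 / 1047600) * 100 = 72.36

72.36 TSS


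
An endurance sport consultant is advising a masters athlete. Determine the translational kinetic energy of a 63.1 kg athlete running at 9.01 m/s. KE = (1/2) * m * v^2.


KE = 0.5 * m * v^2
= 0.5 * 63.1 * 9.01^2
= 0.5 * 63.1 * 81.1801
= 2561.23 J

2561.23 J


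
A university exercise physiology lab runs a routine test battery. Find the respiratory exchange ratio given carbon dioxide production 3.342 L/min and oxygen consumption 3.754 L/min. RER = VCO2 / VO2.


VCO2 = 3.342 L/min
VO2 = 3.754 L/min
RER = 3.342 / 3.754 = 0.8903

0.8903


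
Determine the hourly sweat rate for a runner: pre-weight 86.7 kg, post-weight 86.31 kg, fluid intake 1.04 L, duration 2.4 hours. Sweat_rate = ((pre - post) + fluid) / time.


Mass lost = 86.7 - 86.31 = 0.39 kg
Add fluid consumed: 0.39 + 1.04 = 1.43 L total sweat
Sweat rate = 1.43 / 2.4 = 0.596 L/h

0.596 L/h


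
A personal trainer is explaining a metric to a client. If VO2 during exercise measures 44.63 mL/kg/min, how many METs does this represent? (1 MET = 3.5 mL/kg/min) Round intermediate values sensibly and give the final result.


METs = VO2 / 3.5 = 44.63 / 3.5 = 12.75

12.75 METs


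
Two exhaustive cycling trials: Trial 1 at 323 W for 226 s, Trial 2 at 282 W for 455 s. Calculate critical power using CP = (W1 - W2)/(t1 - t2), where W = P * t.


W1 = 323 * 226 = 72998 J
W2 = 282 * 455 = 128310 J
CP = (72998 - 128310) / (226 - 455)
= -55312 / -229
= 241.54 W

241.54 W


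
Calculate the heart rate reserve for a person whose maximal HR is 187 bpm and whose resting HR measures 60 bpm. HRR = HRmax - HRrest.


HRmax = 187 bpm
HRrest = 60 bpm
HRR = 187 - 60 = 127 bpm

127 bpm


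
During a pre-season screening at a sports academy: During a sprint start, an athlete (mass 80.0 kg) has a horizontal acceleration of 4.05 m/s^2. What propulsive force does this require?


Propulsive force = mass * acceleration
= 80.0 kg * 4.05 m/s^2
= 324.0 N

324.0 N


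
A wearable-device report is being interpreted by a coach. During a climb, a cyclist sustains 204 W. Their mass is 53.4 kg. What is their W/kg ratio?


Power-to-weight = 204 W / 53.4 kg
= 3.82 W/kg

3.82 W/kg


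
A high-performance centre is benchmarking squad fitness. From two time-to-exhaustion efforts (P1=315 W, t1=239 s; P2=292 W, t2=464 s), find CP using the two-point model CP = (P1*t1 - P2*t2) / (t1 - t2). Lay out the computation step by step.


Work in trial 1 = 75285 J
Work in trial 2 = 135488 J
Delta work = -60203 J
Delta time = -225 s
CP = -60203 / -225 = 267.57 W

267.57 W


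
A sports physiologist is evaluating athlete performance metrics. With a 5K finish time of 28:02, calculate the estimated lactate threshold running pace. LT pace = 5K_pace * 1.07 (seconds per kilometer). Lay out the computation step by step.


Race duration = 1682 s for 5 km
Average pace = 1682 / 5 = 336.4 s/km
LT pace = 336.4 * 1.07
= 359.95 s/km

359.95 s/km


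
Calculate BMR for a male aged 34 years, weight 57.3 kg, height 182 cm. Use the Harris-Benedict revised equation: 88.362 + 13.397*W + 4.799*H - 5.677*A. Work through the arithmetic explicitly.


Substituting values:
W term = 13.397 * 57.3 = 767.6481
H term = 4.799 * 182 = 873.418
A term = 5.677 * 34 = 193.018
BMR = 1536.41 kcal/day

1536.41 kcal/day


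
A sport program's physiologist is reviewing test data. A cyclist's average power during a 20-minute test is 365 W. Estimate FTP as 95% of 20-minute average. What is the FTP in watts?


FTP = 20-min power * 0.95
= 365 * 0.95
= 346.75 W

346.75 W


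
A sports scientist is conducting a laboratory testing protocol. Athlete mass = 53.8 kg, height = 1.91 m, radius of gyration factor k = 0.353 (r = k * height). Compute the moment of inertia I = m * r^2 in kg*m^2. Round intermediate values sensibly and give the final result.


r = k * height = 0.353 * 1.91 = 0.67423 m
r^2 = 0.67423^2 = 0.454586
I = 53.8 * 0.454586 = 24.457 kg*m^2

24.457 kg*m^2


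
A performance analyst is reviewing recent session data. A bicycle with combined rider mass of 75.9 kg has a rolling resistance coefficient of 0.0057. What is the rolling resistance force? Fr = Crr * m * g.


Fr = 0.0057 * 75.9 * 9.81
= 0.43263 * 9.81
= 4.244 N

4.244 N


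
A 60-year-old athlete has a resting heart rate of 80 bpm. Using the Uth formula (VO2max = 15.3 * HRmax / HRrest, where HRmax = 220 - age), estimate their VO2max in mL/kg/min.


HRmax = 220 - 60 = 160 bpm
Ratio = HRmax / HRrest = 160 / 80 = 2.0
VO2max = 15.3 * 2.0 = 30.6 mL/kg/min

30.6 mL/kg/min


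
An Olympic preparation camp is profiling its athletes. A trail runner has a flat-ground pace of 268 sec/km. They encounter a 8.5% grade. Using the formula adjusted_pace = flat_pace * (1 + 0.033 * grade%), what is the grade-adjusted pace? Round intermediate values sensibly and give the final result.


Grade factor = 1 + 0.033 * 8.5 = 1.2805
Adjusted = 268 * 1.2805 = 343.17 sec/km

343.17 s/km


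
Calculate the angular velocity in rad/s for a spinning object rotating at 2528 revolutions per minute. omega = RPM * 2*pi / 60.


omega = RPM * 2*pi / 60
= 2528 * 6.28318531 / 60
= 264.732 rad/s

264.732 rad/s


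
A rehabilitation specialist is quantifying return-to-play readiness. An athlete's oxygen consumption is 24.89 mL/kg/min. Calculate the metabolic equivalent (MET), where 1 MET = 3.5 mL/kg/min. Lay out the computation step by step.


MET = VO2 / 3.5
= 24.89 / 3.5
= 7.11 METs

7.11 METs


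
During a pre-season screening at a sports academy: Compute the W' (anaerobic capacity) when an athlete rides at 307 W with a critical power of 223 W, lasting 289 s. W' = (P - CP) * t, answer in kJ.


Above-CP power = 84 W
Duration = 289 s
W' = 84 * 289 = 24276 J
Convert: 24276 / 1000 = 24.276 kJ

24.276 kJ


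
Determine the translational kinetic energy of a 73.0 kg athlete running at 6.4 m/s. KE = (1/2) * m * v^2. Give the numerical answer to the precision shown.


KE = 0.5 * m * v^2
= 0.5 * 73.0 * 6.4^2
= 0.5 * 73.0 * 40.96
= 1495.04 J

1495.04 J


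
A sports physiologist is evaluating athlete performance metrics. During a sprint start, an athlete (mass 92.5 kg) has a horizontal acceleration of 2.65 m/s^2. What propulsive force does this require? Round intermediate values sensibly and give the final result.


Propulsive force = mass * acceleration
= 92.5 kg * 2.65 m/s^2
= 245.13 N

245.13 N
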